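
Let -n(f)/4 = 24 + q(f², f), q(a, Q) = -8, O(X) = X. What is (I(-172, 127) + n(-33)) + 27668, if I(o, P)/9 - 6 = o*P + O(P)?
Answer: -167795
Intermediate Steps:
I(o, P) = 54 + 9*P + 9*P*o (I(o, P) = 54 + 9*(o*P + P) = 54 + 9*(P*o + P) = 54 + 9*(P + P*o) = 54 + (9*P + 9*P*o) = 54 + 9*P + 9*P*o)
n(f) = -64 (n(f) = -4*(24 - 8) = -4*16 = -64)
(I(-172, 127) + n(-33)) + 27668 = ((54 + 9*127 + 9*127*(-172)) - 64) + 27668 = ((54 + 1143 - 196596) - 64) + 27668 = (-195399 - 64) + 27668 = -195463 + 27668 = -167795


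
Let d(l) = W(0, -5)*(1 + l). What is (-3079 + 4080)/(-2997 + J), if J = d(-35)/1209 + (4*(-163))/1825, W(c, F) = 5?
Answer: -2208631425/6613754243 ≈ -0.33395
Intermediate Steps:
d(l) = 5 + 5*l (d(l) = 5*(1 + l) = 5 + 5*l)
J = -1098518/2206425 (J = (5 + 5*(-35))/1209 + (4*(-163))/1825 = (5 - 175)*(1/1209) - 652*1/1825 = -170*1/1209 - 652/1825 = -170/1209 - 652/1825 = -1098518/2206425 ≈ -0.49787)
(-3079 + 4080)/(-2997 + J) = (-3079 + 4080)/(-2997 - 1098518/2206425) = 1001/(-6613754243/2206425) = 1001*(-2206425/6613754243) = -2208631425/6613754243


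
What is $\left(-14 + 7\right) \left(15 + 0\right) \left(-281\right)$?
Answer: $29505$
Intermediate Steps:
$\left(-14 + 7\right) \left(15 + 0\right) \left(-281\right) = \left(-7\right) 15 \left(-281\right) = \left(-105\right) \left(-281\right) = 29505$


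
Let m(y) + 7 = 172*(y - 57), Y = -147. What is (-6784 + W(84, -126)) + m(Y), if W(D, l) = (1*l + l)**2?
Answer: 21625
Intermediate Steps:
m(y) = -9811 + 172*y (m(y) = -7 + 172*(y - 57) = -7 + 172*(-57 + y) = -7 + (-9804 + 172*y) = -9811 + 172*y)
W(D, l) = 4*l**2 (W(D, l) = (l + l)**2 = (2*l)**2 = 4*l**2)
(-6784 + W(84, -126)) + m(Y) = (-6784 + 4*(-126)**2) + (-9811 + 172*(-147)) = (-6784 + 4*15876) + (-9811 - 25284) = (-6784 + 63504) - 35095 = 56720 - 35095 = 21625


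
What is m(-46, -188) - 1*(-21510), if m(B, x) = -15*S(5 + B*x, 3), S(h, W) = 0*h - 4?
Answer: 21570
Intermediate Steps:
S(h, W) = -4 (S(h, W) = 0 - 4 = -4)
m(B, x) = 60 (m(B, x) = -15*(-4) = 60)
m(-46, -188) - 1*(-21510) = 60 - 1*(-21510) = 60 + 21510 = 21570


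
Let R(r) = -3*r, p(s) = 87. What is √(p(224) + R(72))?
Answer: I*√129 ≈ 11.358*I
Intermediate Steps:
√(p(224) + R(72)) = √(87 - 3*72) = √(87 - 216) = √(-129) = I*√129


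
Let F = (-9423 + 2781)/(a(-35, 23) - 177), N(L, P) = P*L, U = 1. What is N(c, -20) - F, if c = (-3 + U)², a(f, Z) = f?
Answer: -11801/106 ≈ -111.33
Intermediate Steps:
c = 4 (c = (-3 + 1)² = (-2)² = 4)
N(L, P) = L*P
F = 3321/106 (F = (-9423 + 2781)/(-35 - 177) = -6642/(-212) = -6642*(-1/212) = 3321/106 ≈ 31.330)
N(c, -20) - F = 4*(-20) - 1*3321/106 = -80 - 3321/106 = -11801/106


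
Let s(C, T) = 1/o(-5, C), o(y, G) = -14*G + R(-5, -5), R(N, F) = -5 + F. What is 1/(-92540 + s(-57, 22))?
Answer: -788/72921519 ≈ -1.0806e-5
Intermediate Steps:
o(y, G) = -10 - 14*G (o(y, G) = -14*G + (-5 - 5) = -14*G - 10 = -10 - 14*G)
s(C, T) = 1/(-10 - 14*C)
1/(-92540 + s(-57, 22)) = 1/(-92540 - 1/(10 + 14*(-57))) = 1/(-92540 - 1/(10 - 798)) = 1/(-92540 - 1/(-788)) = 1/(-92540 - 1*(-1/788)) = 1/(-92540 + 1/788) = 1/(-72921519/788) = -788/72921519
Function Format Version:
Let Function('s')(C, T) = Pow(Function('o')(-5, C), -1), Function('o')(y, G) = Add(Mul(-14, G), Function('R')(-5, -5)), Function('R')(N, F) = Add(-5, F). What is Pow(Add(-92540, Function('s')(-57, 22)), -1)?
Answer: Rational(-788, 72921519) ≈ -1.0806e-5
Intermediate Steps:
Function('o')(y, G) = Add(-10, Mul(-14, G)) (Function('o')(y, G) = Add(Mul(-14, G), Add(-5, -5)) = Add(Mul(-14, G), -10) = Add(-10, Mul(-14, G)))
Function('s')(C, T) = Pow(Add(-10, Mul(-14, C)), -1)
Pow(Add(-92540, Function('s')(-57, 22)), -1) = Pow(Add(-92540, Mul(-1, Pow(Add(10, Mul(14, -57)), -1))), -1) = Pow(Add(-92540, Mul(-1, Pow(Add(10, -798), -1))), -1) = Pow(Add(-92540, Mul(-1, Pow(-788, -1))), -1) = Pow(Add(-92540, Mul(-1, Rational(-1, 788))), -1) = Pow(Add(-92540, Rational(1, 788)), -1) = Pow(Rational(-72921519, 788), -1) = Rational(-788, 72921519)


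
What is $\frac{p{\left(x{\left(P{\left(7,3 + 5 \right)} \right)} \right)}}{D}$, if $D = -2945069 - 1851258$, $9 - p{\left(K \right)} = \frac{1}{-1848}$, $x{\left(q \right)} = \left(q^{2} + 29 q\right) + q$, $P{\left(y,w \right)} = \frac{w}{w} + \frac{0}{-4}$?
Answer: $- \frac{16633}{8863612296} \approx -1.8765 \cdot 10^{-6}$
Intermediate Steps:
$P{\left(y,w \right)} = 1$ ($P{\left(y,w \right)} = 1 + 0 \left(- \frac{1}{4}\right) = 1 + 0 = 1$)
$x{\left(q \right)} = q^{2} + 30 q$
$p{\left(K \right)} = \frac{16633}{1848}$ ($p{\left(K \right)} = 9 - \frac{1}{-1848} = 9 - - \frac{1}{1848} = 9 + \frac{1}{1848} = \frac{16633}{1848}$)
$D = -4796327$
$\frac{p{\left(x{\left(P{\left(7,3 + 5 \right)} \right)} \right)}}{D} = \frac{16633}{1848 \left(-4796327\right)} = \frac{16633}{1848} \left(- \frac{1}{4796327}\right) = - \frac{16633}{8863612296}$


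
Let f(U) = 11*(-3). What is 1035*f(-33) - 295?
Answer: -34450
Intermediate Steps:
f(U) = -33
1035*f(-33) - 295 = 1035*(-33) - 295 = -34155 - 295 = -34450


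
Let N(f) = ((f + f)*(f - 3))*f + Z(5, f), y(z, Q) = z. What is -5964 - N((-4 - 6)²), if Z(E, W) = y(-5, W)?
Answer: -1945959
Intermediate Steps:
Z(E, W) = -5
N(f) = -5 + 2*f²*(-3 + f) (N(f) = ((f + f)*(f - 3))*f - 5 = ((2*f)*(-3 + f))*f - 5 = (2*f*(-3 + f))*f - 5 = 2*f²*(-3 + f) - 5 = -5 + 2*f²*(-3 + f))
-5964 - N((-4 - 6)²) = -5964 - (-5 - 6*(-4 - 6)⁴ + 2*((-4 - 6)²)³) = -5964 - (-5 - 6*((-10)²)² + 2*((-10)²)³) = -5964 - (-5 - 6*100² + 2*100³) = -5964 - (-5 - 6*10000 + 2*1000000) = -5964 - (-5 - 60000 + 2000000) = -5964 - 1*1939995 = -5964 - 1939995 = -1945959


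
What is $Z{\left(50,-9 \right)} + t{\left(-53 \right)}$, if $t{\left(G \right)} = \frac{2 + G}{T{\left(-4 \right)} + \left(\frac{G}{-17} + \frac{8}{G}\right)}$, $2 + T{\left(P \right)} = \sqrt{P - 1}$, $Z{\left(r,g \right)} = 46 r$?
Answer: $\frac{3680187493}{1605882} + \frac{13800617 i \sqrt{5}}{1605882} \approx 2291.7 + 19.216 i$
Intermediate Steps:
$T{\left(P \right)} = -2 + \sqrt{-1 + P}$ ($T{\left(P \right)} = -2 + \sqrt{P - 1} = -2 + \sqrt{-1 + P}$)
$t{\left(G \right)} = \frac{2 + G}{-2 + \frac{8}{G} - \frac{G}{17} + i \sqrt{5}}$ ($t{\left(G \right)} = \frac{2 + G}{\left(-2 + \sqrt{-1 - 4}\right) + \left(\frac{G}{-17} + \frac{8}{G}\right)} = \frac{2 + G}{\left(-2 + \sqrt{-5}\right) + \left(G \left(- \frac{1}{17}\right) + \frac{8}{G}\right)} = \frac{2 + G}{\left(-2 + i \sqrt{5}\right) - \left(- \frac{8}{G} + \frac{G}{17}\right)} = \frac{2 + G}{-2 + \frac{8}{G} - \frac{G}{17} + i \sqrt{5}}$)
$Z{\left(50,-9 \right)} + t{\left(-53 \right)} = 46 \cdot 50 - - \frac{901 \left(2 - 53\right)}{-136 + \left(-53\right)^{2} + 17 \left(-53\right) \left(2 - i \sqrt{5}\right)} = 2300 - \left(-901\right) \frac{1}{-136 + 2809 - \left(1802 - 901 i \sqrt{5}\right)} \left(-51\right) = 2300 - \left(-901\right) \frac{1}{871 + 901 i \sqrt{5}} \left(-51\right) = 2300 - \frac{45951}{871 + 901 i \sqrt{5}}$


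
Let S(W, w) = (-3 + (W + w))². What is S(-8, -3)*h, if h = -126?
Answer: -24696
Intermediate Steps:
S(W, w) = (-3 + W + w)²
S(-8, -3)*h = (-3 - 8 - 3)²*(-126) = (-14)²*(-126) = 196*(-126) = -24696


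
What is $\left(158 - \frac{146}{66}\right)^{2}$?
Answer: $\frac{26429881}{1089} \approx 24270.0$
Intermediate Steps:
$\left(158 - \frac{146}{66}\right)^{2} = \left(158 - \frac{73}{33}\right)^{2} = \left(\frac{5141}{33}\right)^{2} = \frac{26429881}{1089}$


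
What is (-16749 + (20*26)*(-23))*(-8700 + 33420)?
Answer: -709686480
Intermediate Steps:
(-16749 + (20*26)*(-23))*(-8700 + 33420) = (-16749 + 520*(-23))*24720 = (-16749 - 11960)*24720 = -28709*24720 = -709686480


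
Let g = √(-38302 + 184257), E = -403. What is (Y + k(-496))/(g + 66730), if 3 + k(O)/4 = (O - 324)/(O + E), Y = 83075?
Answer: 996638134282/800603900711 - 74676917*√145955/4003019503555 ≈ 1.2377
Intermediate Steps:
k(O) = -12 + 4*(-324 + O)/(-403 + O) (k(O) = -12 + 4*((O - 324)/(O - 403)) = -12 + 4*((-324 + O)/(-403 + O)) = -12 + 4*(-324 + O)/(-403 + O))
g = √145955 ≈ 382.04
(Y + k(-496))/(g + 66730) = (83075 + 4*(885 - 2*(-496))/(-403 - 496))/(√145955 + 66730) = (83075 + 4*(885 + 992)/(-899))/(66730 + √145955) = (83075 + 4*(-1/899)*1877)/(66730 + √145955) = (83075 - 7508/899)/(66730 + √145955) = 74676917/(899*(66730 + √145955))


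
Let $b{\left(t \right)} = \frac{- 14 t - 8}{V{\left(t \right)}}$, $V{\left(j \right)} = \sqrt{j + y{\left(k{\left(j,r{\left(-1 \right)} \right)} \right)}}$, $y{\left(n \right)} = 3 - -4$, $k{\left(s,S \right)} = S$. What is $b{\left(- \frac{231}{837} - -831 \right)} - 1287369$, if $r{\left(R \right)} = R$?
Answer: $-1287369 - \frac{649408 \sqrt{289819}}{869457} \approx -1.2878 \cdot 10^{6}$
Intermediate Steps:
$y{\left(n \right)} = 7$ ($y{\left(n \right)} = 3 + 4 = 7$)
$V{\left(j \right)} = \sqrt{7 + j}$ ($V{\left(j \right)} = \sqrt{j + 7} = \sqrt{7 + j}$)
$b{\left(t \right)} = \frac{-8 - 14 t}{\sqrt{7 + t}}$ ($b{\left(t \right)} = \frac{- 14 t - 8}{\sqrt{7 + t}} = \frac{-8 - 14 t}{\sqrt{7 + t}}$)
$b{\left(- \frac{231}{837} - -831 \right)} - 1287369 = \frac{2 \left(-4 - 7 \left(- \frac{231}{837} - -831\right)\right)}{\sqrt{7 - \left(-831 + \frac{231}{837}\right)}} - 1287369 = \frac{2 \left(-4 - 7 \left(\left(-231\right) \frac{1}{837} + 831\right)\right)}{\sqrt{7 + \left(\left(-231\right) \frac{1}{837} + 831\right)}} - 1287369 = \frac{2 \left(-4 - 7 \left(- \frac{77}{279} + 831\right)\right)}{\sqrt{7 + \left(- \frac{77}{279} + 831\right)}} - 1287369 = \frac{2 \left(-4 - \frac{1622404}{279}\right)}{\sqrt{7 + \frac{231772}{279}}} - 1287369 = \frac{2 \left(-4 - \frac{1622404}{279}\right)}{\frac{5}{93} \sqrt{289819}} - 1287369 = 2 \frac{3 \sqrt{289819}}{46745} \left(- \frac{1623520}{279}\right) - 1287369 = - \frac{649408 \sqrt{289819}}{869457} - 1287369 = -1287369 - \frac{649408 \sqrt{289819}}{869457}$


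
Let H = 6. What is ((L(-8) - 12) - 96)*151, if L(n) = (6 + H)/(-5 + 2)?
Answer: -16912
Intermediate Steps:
L(n) = -4 (L(n) = (6 + 6)/(-5 + 2) = 12/(-3) = 12*(-1/3) = -4)
((L(-8) - 12) - 96)*151 = ((-4 - 12) - 96)*151 = (-16 - 96)*151 = -112*151 = -16912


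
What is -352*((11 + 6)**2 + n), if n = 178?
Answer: -164384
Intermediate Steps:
-352*((11 + 6)**2 + n) = -352*((11 + 6)**2 + 178) = -352*(17**2 + 178) = -352*(289 + 178) = -352*467 = -164384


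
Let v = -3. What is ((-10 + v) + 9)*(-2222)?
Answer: 8888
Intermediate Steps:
((-10 + v) + 9)*(-2222) = ((-10 - 3) + 9)*(-2222) = (-13 + 9)*(-2222) = -4*(-2222) = 8888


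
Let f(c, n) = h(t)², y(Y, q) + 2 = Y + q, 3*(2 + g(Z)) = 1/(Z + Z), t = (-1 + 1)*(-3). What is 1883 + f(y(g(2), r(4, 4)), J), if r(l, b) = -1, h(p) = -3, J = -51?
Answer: 1892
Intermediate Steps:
t = 0 (t = 0*(-3) = 0)
g(Z) = -2 + 1/(6*Z) (g(Z) = -2 + 1/(3*(Z + Z)) = -2 + 1/(3*((2*Z))) = -2 + (1/(2*Z))/3 = -2 + 1/(6*Z))
y(Y, q) = -2 + Y + q (y(Y, q) = -2 + (Y + q) = -2 + Y + q)
f(c, n) = 9 (f(c, n) = (-3)² = 9)
1883 + f(y(g(2), r(4, 4)), J) = 1883 + 9 = 1892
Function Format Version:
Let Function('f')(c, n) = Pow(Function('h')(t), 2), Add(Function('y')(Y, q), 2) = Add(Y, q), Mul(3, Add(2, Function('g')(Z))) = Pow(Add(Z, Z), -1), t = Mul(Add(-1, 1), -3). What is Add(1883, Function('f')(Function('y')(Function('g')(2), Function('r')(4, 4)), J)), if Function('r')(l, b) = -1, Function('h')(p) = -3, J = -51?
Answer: 1892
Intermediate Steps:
t = 0 (t = Mul(0, -3) = 0)
Function('g')(Z) = Add(-2, Mul(Rational(1, 6), Pow(Z, -1))) (Function('g')(Z) = Add(-2, Mul(Rational(1, 3), Pow(Add(Z, Z), -1))) = Add(-2, Mul(Rational(1, 3), Pow(Mul(2, Z), -1))) = Add(-2, Mul(Rational(1, 3), Mul(Rational(1, 2), Pow(Z, -1)))) = Add(-2, Mul(Rational(1, 6), Pow(Z, -1))))
Function('y')(Y, q) = Add(-2, Y, q) (Function('y')(Y, q) = Add(-2, Add(Y, q)) = Add(-2, Y, q))
Function('f')(c, n) = 9 (Function('f')(c, n) = Pow(-3, 2) = 9)
Add(1883, Function('f')(Function('y')(Function('g')(2), Function('r')(4, 4)), J)) = Add(1883, 9) = 1892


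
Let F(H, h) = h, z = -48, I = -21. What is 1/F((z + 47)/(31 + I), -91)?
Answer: -1/91 ≈ -0.010989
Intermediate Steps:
1/F((z + 47)/(31 + I), -91) = 1/(-91) = -1/91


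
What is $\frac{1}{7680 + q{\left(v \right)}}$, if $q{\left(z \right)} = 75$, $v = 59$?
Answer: $\frac{1}{7755} \approx 0.00012895$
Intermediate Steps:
$\frac{1}{7680 + q{\left(v \right)}} = \frac{1}{7680 + 75} = \frac{1}{7755}$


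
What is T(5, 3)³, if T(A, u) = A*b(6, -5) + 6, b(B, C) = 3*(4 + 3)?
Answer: 1367631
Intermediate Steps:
b(B, C) = 21 (b(B, C) = 3*7 = 21)
T(A, u) = 6 + 21*A (T(A, u) = A*21 + 6 = 21*A + 6 = 6 + 21*A)
T(5, 3)³ = (6 + 21*5)³ = (6 + 105)³ = 111³ = 1367631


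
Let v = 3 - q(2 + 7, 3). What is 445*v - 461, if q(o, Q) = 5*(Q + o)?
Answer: -25826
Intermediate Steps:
q(o, Q) = 5*Q + 5*o
v = -57 (v = 3 - (5*3 + 5*(2 + 7)) = 3 - (15 + 5*9) = 3 - (15 + 45) = 3 - 1*60 = 3 - 60 = -57)
445*v - 461 = 445*(-57) - 461 = -25365 - 461 = -25826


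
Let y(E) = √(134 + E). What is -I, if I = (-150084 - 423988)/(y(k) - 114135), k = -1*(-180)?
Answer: -65521707720/13026797911 - 574072*√314/13026797911 ≈ -5.0305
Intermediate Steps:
k = 180
I = -574072/(-114135 + √314) (I = (-150084 - 423988)/(√(134 + 180) - 114135) = -574072/(√314 - 114135) = -574072/(-114135 + √314) ≈ 5.0305)
-I = -(65521707720/13026797911 + 574072*√314/13026797911) = -65521707720/13026797911 - 574072*√314/13026797911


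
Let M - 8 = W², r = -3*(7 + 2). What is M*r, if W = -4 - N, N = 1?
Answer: -891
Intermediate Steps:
r = -27 (r = -3*9 = -27)
W = -5 (W = -4 - 1*1 = -4 - 1 = -5)
M = 33 (M = 8 + (-5)² = 8 + 25 = 33)
M*r = 33*(-27) = -891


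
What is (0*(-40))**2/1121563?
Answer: 0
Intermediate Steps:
(0*(-40))**2/1121563 = 0**2*(1/1121563) = 0*(1/1121563) = 0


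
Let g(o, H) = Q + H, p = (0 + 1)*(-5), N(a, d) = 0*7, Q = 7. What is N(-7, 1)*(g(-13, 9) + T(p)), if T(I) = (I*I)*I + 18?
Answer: 0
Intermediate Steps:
N(a, d) = 0
p = -5 (p = 1*(-5) = -5)
T(I) = 18 + I**3 (T(I) = I**2*I + 18 = I**3 + 18 = 18 + I**3)
g(o, H) = 7 + H
N(-7, 1)*(g(-13, 9) + T(p)) = 0*((7 + 9) + (18 + (-5)**3)) = 0*(16 + (18 - 125)) = 0*(16 - 107) = 0*(-91) = 0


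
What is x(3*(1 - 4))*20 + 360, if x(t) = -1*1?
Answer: 340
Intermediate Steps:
x(t) = -1
x(3*(1 - 4))*20 + 360 = -1*20 + 360 = -20 + 360 = 340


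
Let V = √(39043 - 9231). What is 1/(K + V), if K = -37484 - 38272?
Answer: -18939/1434735431 - √7453/2869470862 ≈ -1.3230e-5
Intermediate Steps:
V = 2*√7453 (V = √29812 = 2*√7453 ≈ 172.66)
K = -75756
1/(K + V) = 1/(-75756 + 2*√7453)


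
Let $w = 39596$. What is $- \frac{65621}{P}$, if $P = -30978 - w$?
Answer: $\frac{65621}{70574} \approx 0.92982$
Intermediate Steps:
$P = -70574$ ($P = -30978 - 39596 = -70574$)
$- \frac{65621}{P} = - \frac{65621}{-70574} = \left(-65621\right) \left(- \frac{1}{70574}\right) = \frac{65621}{70574}$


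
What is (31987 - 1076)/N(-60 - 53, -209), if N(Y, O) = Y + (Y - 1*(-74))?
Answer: -30911/152 ≈ -203.36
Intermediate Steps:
N(Y, O) = 74 + 2*Y (N(Y, O) = Y + (Y + 74) = Y + (74 + Y) = 74 + 2*Y)
(31987 - 1076)/N(-60 - 53, -209) = (31987 - 1076)/(74 + 2*(-60 - 53)) = 30911/(74 + 2*(-113)) = 30911/(74 - 226) = 30911/(-152) = 30911*(-1/152) = -30911/152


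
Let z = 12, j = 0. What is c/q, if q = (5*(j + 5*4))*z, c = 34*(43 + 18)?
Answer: 1037/600 ≈ 1.7283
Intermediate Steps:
c = 2074 (c = 34*61 = 2074)
q = 1200 (q = (5*(0 + 5*4))*12 = (5*(0 + 20))*12 = (5*20)*12 = 100*12 = 1200)
c/q = 2074/1200 = 2074*(1/1200) = 1037/600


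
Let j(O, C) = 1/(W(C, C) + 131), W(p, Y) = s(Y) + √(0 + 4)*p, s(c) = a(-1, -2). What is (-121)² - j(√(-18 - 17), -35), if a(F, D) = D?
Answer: 863818/59 ≈ 14641.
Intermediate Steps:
s(c) = -2
W(p, Y) = -2 + 2*p (W(p, Y) = -2 + √(0 + 4)*p = -2 + √4*p = -2 + 2*p)
j(O, C) = 1/(129 + 2*C) (j(O, C) = 1/((-2 + 2*C) + 131) = 1/(129 + 2*C))
(-121)² - j(√(-18 - 17), -35) = (-121)² - 1/(129 + 2*(-35)) = 14641 - 1/(129 - 70) = 14641 - 1/59 = 863818/59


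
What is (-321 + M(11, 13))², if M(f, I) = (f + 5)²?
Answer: 4225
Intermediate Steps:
M(f, I) = (5 + f)²
(-321 + M(11, 13))² = (-321 + (5 + 11)²)² = (-321 + 16²)² = (-321 + 256)² = (-65)² = 4225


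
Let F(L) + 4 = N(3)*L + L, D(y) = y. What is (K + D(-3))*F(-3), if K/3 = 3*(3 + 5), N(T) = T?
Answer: -1104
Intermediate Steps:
K = 72 (K = 3*(3*(3 + 5)) = 3*(3*8) = 3*24 = 72)
F(L) = -4 + 4*L (F(L) = -4 + (3*L + L) = -4 + 4*L)
(K + D(-3))*F(-3) = (72 - 3)*(-4 + 4*(-3)) = 69*(-4 - 12) = 69*(-16) = -1104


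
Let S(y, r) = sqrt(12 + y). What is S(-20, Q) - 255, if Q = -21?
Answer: -255 + 2*I*sqrt(2) ≈ -255.0 + 2.8284*I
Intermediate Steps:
S(-20, Q) - 255 = sqrt(12 - 20) - 255 = sqrt(-8) - 255 = 2*I*sqrt(2) - 255 = -255 + 2*I*sqrt(2)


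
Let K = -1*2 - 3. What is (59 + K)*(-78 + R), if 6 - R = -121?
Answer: 2646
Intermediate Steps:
K = -5 (K = -2 - 3 = -5)
R = 127 (R = 6 - 1*(-121) = 6 + 121 = 127)
(59 + K)*(-78 + R) = (59 - 5)*(-78 + 127) = 54*49 = 2646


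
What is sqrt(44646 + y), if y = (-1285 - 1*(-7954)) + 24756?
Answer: sqrt(76071) ≈ 275.81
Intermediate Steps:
y = 31425 (y = (-1285 + 7954) + 24756 = 6669 + 24756 = 31425)
sqrt(44646 + y) = sqrt(44646 + 31425) = sqrt(76071)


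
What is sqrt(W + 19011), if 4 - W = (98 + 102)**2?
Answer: I*sqrt(20985) ≈ 144.86*I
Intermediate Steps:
W = -39996 (W = 4 - (98 + 102)**2 = 4 - 1*200**2 = 4 - 1*40000 = 4 - 40000 = -39996)
sqrt(W + 19011) = sqrt(-39996 + 19011) = sqrt(-20985) = I*sqrt(20985)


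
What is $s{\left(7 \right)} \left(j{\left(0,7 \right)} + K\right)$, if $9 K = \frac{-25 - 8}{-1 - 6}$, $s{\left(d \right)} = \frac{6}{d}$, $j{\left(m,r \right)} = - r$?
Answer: $- \frac{272}{49} \approx -5.551$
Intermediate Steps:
$K = \frac{11}{21}$ ($K = \frac{\left(-25 - 8\right) \frac{1}{-1 - 6}}{9} = \frac{\left(-33\right) \frac{1}{-7}}{9} = \frac{\left(-33\right) \left(- \frac{1}{7}\right)}{9} = \frac{1}{9} \cdot \frac{33}{7} = \frac{11}{21} \approx 0.52381$)
$s{\left(7 \right)} \left(j{\left(0,7 \right)} + K\right) = \frac{6}{7} \left(\left(-1\right) 7 + \frac{11}{21}\right) = 6 \cdot \frac{1}{7} \left(-7 + \frac{11}{21}\right) = \frac{6}{7} \left(- \frac{136}{21}\right) = - \frac{272}{49}$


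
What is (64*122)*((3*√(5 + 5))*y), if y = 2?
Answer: 46848*√10 ≈ 1.4815e+5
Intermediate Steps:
(64*122)*((3*√(5 + 5))*y) = (64*122)*((3*√(5 + 5))*2) = 7808*((3*√10)*2) = 7808*(6*√10) = 46848*√10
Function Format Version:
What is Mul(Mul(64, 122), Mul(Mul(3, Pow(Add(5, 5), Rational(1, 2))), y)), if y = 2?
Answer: Mul(46848, Pow(10, Rational(1, 2))) ≈ 1.4815e+5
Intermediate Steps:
Mul(Mul(64, 122), Mul(Mul(3, Pow(Add(5, 5), Rational(1, 2))), y)) = Mul(Mul(64, 122), Mul(Mul(3, Pow(Add(5, 5), Rational(1, 2))), 2)) = Mul(7808, Mul(Mul(3, Pow(10, Rational(1, 2))), 2)) = Mul(7808, Mul(6, Pow(10, Rational(1, 2)))) = Mul(46848, Pow(10, Rational(1, 2)))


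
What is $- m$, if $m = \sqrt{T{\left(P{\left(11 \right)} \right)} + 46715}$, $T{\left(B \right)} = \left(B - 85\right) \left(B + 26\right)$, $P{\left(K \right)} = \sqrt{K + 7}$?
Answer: $- \sqrt{44523 - 177 \sqrt{2}} \approx -210.41$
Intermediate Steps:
$P{\left(K \right)} = \sqrt{7 + K}$
$T{\left(B \right)} = \left(-85 + B\right) \left(26 + B\right)$
$m = \sqrt{44523 - 177 \sqrt{2}}$ ($m = \sqrt{\left(-2210 + \left(\sqrt{7 + 11}\right)^{2} - 59 \sqrt{7 + 11}\right) + 46715} = \sqrt{\left(-2210 + \left(\sqrt{18}\right)^{2} - 59 \sqrt{18}\right) + 46715} = \sqrt{\left(-2210 + \left(3 \sqrt{2}\right)^{2} - 59 \cdot 3 \sqrt{2}\right) + 46715} = \sqrt{\left(-2210 + 18 - 177 \sqrt{2}\right) + 46715} = \sqrt{\left(-2192 - 177 \sqrt{2}\right) + 46715} = \sqrt{44523 - 177 \sqrt{2}} \approx 210.41$)
$- m = - \sqrt{44523 - 177 \sqrt{2}}$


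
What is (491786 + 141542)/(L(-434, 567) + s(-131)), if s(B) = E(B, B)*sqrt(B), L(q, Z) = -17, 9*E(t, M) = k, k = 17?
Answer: -12824892/901 - 1424988*I*sqrt(131)/901 ≈ -14234.0 - 18102.0*I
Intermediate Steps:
E(t, M) = 17/9 (E(t, M) = (1/9)*17 = 17/9)
s(B) = 17*sqrt(B)/9
(491786 + 141542)/(L(-434, 567) + s(-131)) = (491786 + 141542)/(-17 + 17*sqrt(-131)/9) = 633328/(-17 + 17*(I*sqrt(131))/9) = 633328/(-17 + 17*I*sqrt(131)/9)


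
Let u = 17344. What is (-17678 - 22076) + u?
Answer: -22410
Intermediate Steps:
(-17678 - 22076) + u = (-17678 - 22076) + 17344 = -39754 + 17344 = -22410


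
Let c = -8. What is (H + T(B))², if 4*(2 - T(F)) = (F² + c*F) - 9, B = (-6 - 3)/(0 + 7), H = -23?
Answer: 1134225/2401 ≈ 472.40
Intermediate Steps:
B = -9/7 ≈ -1.2857
T(F) = 17/4 + 2*F - F²/4 (T(F) = 2 - ((F² - 8*F) - 9)/4 = 2 - (-9 + F² - 8*F)/4 = 2 + (9/4 + 2*F - F²/4) = 17/4 + 2*F - F²/4)
(H + T(B))² = (-23 + (17/4 + 2*(-9/7) - (-9/7)²/4))² = (-23 + (17/4 - 18/7 - ¼*81/49))² = (-23 + (17/4 - 18/7 - 81/196))² = (-23 + 62/49)² = (-1065/49)² = 1134225/2401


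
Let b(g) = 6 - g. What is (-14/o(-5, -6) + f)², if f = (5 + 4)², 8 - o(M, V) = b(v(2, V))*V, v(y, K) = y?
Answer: 1661521/256 ≈ 6490.3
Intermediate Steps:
o(M, V) = 8 - 4*V (o(M, V) = 8 - (6 - 1*2)*V = 8 - (6 - 2)*V = 8 - 4*V)
f = 81 (f = 9² = 81)
(-14/o(-5, -6) + f)² = (-14/(8 - 4*(-6)) + 81)² = (-14/(8 + 24) + 81)² = (-14/32 + 81)² = (-14*1/32 + 81)² = (-7/16 + 81)² = (1289/16)² = 1661521/256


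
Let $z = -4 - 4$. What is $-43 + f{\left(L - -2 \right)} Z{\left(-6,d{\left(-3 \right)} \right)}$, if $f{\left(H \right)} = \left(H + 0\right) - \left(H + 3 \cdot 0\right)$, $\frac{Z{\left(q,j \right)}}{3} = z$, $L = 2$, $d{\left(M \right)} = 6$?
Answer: $-43$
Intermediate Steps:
$z = -8$ ($z = -4 - 4 = -8$)
$Z{\left(q,j \right)} = -24$ ($Z{\left(q,j \right)} = 3 \left(-8\right) = -24$)
$f{\left(H \right)} = 0$ ($f{\left(H \right)} = H - \left(H + 0\right) = H - H = 0$)
$-43 + f{\left(L - -2 \right)} Z{\left(-6,d{\left(-3 \right)} \right)} = -43 + 0 \left(-24\right) = -43 + 0 = -43$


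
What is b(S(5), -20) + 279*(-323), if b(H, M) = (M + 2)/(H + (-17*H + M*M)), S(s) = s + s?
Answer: -3604683/40 ≈ -90117.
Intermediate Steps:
S(s) = 2*s
b(H, M) = (2 + M)/(M**2 - 16*H) (b(H, M) = (2 + M)/(H + (-17*H + M**2)) = (2 + M)/(H + (M**2 - 17*H)) = (2 + M)/(M**2 - 16*H))
b(S(5), -20) + 279*(-323) = (-2 - 1*(-20))/(-1*(-20)**2 + 16*(2*5)) + 279*(-323) = (-2 + 20)/(-1*400 + 16*10) - 90117 = 18/(-400 + 160) - 90117 = 18/(-240) - 90117 = -1/240*18 - 90117 = -3/40 - 90117 = -3604683/40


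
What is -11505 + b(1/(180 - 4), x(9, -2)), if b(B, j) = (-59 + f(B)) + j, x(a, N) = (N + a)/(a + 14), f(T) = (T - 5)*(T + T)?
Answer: -4119286137/356224 ≈ -11564.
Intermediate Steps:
f(T) = 2*T*(-5 + T) (f(T) = (-5 + T)*(2*T) = 2*T*(-5 + T))
x(a, N) = (N + a)/(14 + a)
b(B, j) = -59 + j + 2*B*(-5 + B) (b(B, j) = (-59 + 2*B*(-5 + B)) + j = -59 + j + 2*B*(-5 + B))
-11505 + b(1/(180 - 4), x(9, -2)) = -11505 + (-59 + (-2 + 9)/(14 + 9) + 2*(-5 + 1/(180 - 4))/(180 - 4)) = -11505 + (-59 + 7/23 + 2*(-5 + 1/176)/176) = -11505 + (-59 + (1/23)*7 + 2*(1/176)*(-5 + 1/176)) = -11505 + (-59 + 7/23 + 2*(1/176)*(-879/176)) = -11505 + (-59 + 7/23 - 879/15488) = -11505 - 20929017/356224 = -4119286137/356224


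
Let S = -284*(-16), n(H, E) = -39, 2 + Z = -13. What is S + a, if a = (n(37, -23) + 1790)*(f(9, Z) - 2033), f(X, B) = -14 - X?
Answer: -3595512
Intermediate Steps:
Z = -15 (Z = -2 - 13 = -15)
S = 4544
a = -3600056 (a = (-39 + 1790)*((-14 - 1*9) - 2033) = 1751*((-14 - 9) - 2033) = 1751*(-23 - 2033) = 1751*(-2056) = -3600056)
S + a = 4544 - 3600056 = -3595512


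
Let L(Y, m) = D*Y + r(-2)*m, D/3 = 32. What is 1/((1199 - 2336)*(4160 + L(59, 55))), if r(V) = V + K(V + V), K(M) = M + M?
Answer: -1/10544538 ≈ -9.4836e-8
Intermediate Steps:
D = 96 (D = 3*32 = 96)
K(M) = 2*M
r(V) = 5*V (r(V) = V + 2*(V + V) = V + 2*(2*V) = V + 4*V = 5*V)
L(Y, m) = -10*m + 96*Y (L(Y, m) = 96*Y + (5*(-2))*m = 96*Y - 10*m = -10*m + 96*Y)
1/((1199 - 2336)*(4160 + L(59, 55))) = 1/((1199 - 2336)*(4160 + (-10*55 + 96*59))) = 1/(-1137*(4160 + (-550 + 5664))) = 1/(-1137*(4160 + 5114)) = 1/(-1137*9274) = 1/(-10544538) = -1/10544538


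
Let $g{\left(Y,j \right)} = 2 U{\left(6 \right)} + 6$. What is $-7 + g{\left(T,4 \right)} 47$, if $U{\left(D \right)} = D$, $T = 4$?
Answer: $839$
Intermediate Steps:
$g{\left(Y,j \right)} = 18$ ($g{\left(Y,j \right)} = 2 \cdot 6 + 6 = 12 + 6 = 18$)
$-7 + g{\left(T,4 \right)} 47 = -7 + 18 \cdot 47 = -7 + 846 = 839$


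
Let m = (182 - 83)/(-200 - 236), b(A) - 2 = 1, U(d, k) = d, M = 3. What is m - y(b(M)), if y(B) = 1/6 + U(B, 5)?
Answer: -4439/1308 ≈ -3.3937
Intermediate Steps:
b(A) = 3 (b(A) = 2 + 1 = 3)
y(B) = 1/6 + B
m = -99/436 (m = 99/(-436) = 99*(-1/436) = -99/436 ≈ -0.22706)
m - y(b(M)) = -99/436 - (1/6 + 3) = -99/436 - 1*19/6 = -99/436 - 19/6 = -4439/1308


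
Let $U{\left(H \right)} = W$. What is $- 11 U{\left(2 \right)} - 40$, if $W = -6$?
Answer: $26$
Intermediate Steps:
$U{\left(H \right)} = -6$
$- 11 U{\left(2 \right)} - 40 = \left(-11\right) \left(-6\right) - 40 = 66 - 40 = 26$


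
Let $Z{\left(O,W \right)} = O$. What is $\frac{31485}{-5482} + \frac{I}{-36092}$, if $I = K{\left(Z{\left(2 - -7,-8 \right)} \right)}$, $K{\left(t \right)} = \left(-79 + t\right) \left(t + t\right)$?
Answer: $- \frac{40337475}{7066298} \approx -5.7084$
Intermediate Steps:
$K{\left(t \right)} = 2 t \left(-79 + t\right)$ ($K{\left(t \right)} = \left(-79 + t\right) 2 t = 2 t \left(-79 + t\right)$)
$I = -1260$ ($I = 2 \left(2 - -7\right) \left(-79 + \left(2 - -7\right)\right) = 2 \left(2 + 7\right) \left(-79 + \left(2 + 7\right)\right) = 2 \cdot 9 \left(-79 + 9\right) = 2 \cdot 9 \left(-70\right) = -1260$)
$\frac{31485}{-5482} + \frac{I}{-36092} = \frac{31485}{-5482} - \frac{1260}{-36092} = 31485 \left(- \frac{1}{5482}\right) - - \frac{45}{1289} = - \frac{31485}{5482} + \frac{45}{1289} = - \frac{40337475}{7066298}$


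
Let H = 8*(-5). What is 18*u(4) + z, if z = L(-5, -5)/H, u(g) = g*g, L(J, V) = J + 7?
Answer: 5759/20 ≈ 287.95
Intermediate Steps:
L(J, V) = 7 + J
H = -40
u(g) = g²
z = -1/20 (z = (7 - 5)/(-40) = 2*(-1/40) = -1/20 ≈ -0.050000)
18*u(4) + z = 18*4² - 1/20 = 18*16 - 1/20 = 288 - 1/20 = 5759/20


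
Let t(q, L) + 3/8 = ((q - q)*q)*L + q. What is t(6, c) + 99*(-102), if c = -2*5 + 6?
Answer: -80739/8 ≈ -10092.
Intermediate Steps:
c = -4 (c = -10 + 6 = -4)
t(q, L) = -3/8 + q (t(q, L) = -3/8 + (((q - q)*q)*L + q) = -3/8 + ((0*q)*L + q) = -3/8 + (0*L + q) = -3/8 + (0 + q) = -3/8 + q)
t(6, c) + 99*(-102) = (-3/8 + 6) + 99*(-102) = 45/8 - 10098 = -80739/8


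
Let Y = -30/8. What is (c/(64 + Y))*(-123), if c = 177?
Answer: -87084/241 ≈ -361.34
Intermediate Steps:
Y = -15/4 (Y = -30*⅛ = -15/4 ≈ -3.7500)
(c/(64 + Y))*(-123) = (177/(64 - 15/4))*(-123) = (177/(241/4))*(-123) = ((4/241)*177)*(-123) = (708/241)*(-123) = -87084/241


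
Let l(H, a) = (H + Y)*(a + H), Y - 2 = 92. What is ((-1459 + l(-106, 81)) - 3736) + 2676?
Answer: -2219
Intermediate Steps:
Y = 94 (Y = 2 + 92 = 94)
l(H, a) = (94 + H)*(H + a) (l(H, a) = (H + 94)*(a + H) = (94 + H)*(H + a))
((-1459 + l(-106, 81)) - 3736) + 2676 = ((-1459 + ((-106)**2 + 94*(-106) + 94*81 - 106*81)) - 3736) + 2676 = ((-1459 + (11236 - 9964 + 7614 - 8586)) - 3736) + 2676 = ((-1459 + 300) - 3736) + 2676 = (-1159 - 3736) + 2676 = -4895 + 2676 = -2219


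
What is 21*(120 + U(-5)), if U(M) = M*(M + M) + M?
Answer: 3465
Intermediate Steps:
U(M) = M + 2*M² (U(M) = M*(2*M) + M = 2*M² + M = M + 2*M²)
21*(120 + U(-5)) = 21*(120 - 5*(1 + 2*(-5))) = 21*(120 - 5*(1 - 10)) = 21*(120 - 5*(-9)) = 21*(120 + 45) = 21*165 = 3465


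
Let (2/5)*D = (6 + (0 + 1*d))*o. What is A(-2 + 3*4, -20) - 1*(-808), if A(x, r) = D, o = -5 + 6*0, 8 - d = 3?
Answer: 1341/2 ≈ 670.50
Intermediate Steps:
d = 5 (d = 8 - 1*3 = 8 - 3 = 5)
o = -5 (o = -5 + 0 = -5)
D = -275/2 (D = 5*((6 + (0 + 1*5))*(-5))/2 = 5*((6 + (0 + 5))*(-5))/2 = 5*((6 + 5)*(-5))/2 = 5*(11*(-5))/2 = (5/2)*(-55) = -275/2 ≈ -137.50)
A(x, r) = -275/2
A(-2 + 3*4, -20) - 1*(-808) = -275/2 - 1*(-808) = -275/2 + 808 = 1341/2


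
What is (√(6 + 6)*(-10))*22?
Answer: -440*√3 ≈ -762.10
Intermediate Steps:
(√(6 + 6)*(-10))*22 = (√12*(-10))*22 = ((2*√3)*(-10))*22 = -20*√3*22 = -440*√3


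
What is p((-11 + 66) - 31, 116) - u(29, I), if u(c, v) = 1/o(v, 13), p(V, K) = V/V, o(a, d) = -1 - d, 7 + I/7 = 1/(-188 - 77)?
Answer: 15/14 ≈ 1.0714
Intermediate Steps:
I = -12992/265 (I = -49 + 7/(-188 - 77) = -49 + 7/(-265) = -49 + 7*(-1/265) = -49 - 7/265 = -12992/265 ≈ -49.026)
p(V, K) = 1
u(c, v) = -1/14 (u(c, v) = 1/(-1 - 1*13) = 1/(-1 - 13) = 1/(-14) = -1/14)
p((-11 + 66) - 31, 116) - u(29, I) = 1 - 1*(-1/14) = 1 + 1/14 = 15/14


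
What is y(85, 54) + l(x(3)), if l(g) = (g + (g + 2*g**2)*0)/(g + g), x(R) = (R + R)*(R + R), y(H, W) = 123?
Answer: 247/2 ≈ 123.50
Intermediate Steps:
x(R) = 4*R**2 (x(R) = (2*R)*(2*R) = 4*R**2)
l(g) = 1/2 (l(g) = (g + 0)/((2*g)) = g*(1/(2*g)) = 1/2)
y(85, 54) + l(x(3)) = 123 + 1/2 = 247/2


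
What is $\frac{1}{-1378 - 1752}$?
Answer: $- \frac{1}{3130} \approx -0.00031949$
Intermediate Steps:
$\frac{1}{-1378 - 1752} = \frac{1}{-3130} = - \frac{1}{3130}$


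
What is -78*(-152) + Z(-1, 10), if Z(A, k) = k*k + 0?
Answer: 11956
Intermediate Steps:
Z(A, k) = k² (Z(A, k) = k² + 0 = k²)
-78*(-152) + Z(-1, 10) = -78*(-152) + 10² = 11856 + 100 = 11956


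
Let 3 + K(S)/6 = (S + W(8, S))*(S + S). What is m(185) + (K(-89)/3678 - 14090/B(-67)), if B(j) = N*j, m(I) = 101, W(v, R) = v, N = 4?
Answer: 14546537/82142 ≈ 177.09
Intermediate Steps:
K(S) = -18 + 12*S*(8 + S) (K(S) = -18 + 6*((S + 8)*(S + S)) = -18 + 6*((8 + S)*(2*S)) = -18 + 6*(2*S*(8 + S)) = -18 + 12*S*(8 + S))
B(j) = 4*j
m(185) + (K(-89)/3678 - 14090/B(-67)) = 101 + ((-18 + 12*(-89)**2 + 96*(-89))/3678 - 14090/(4*(-67))) = 101 + ((-18 + 12*7921 - 8544)*(1/3678) - 14090/(-268)) = 101 + ((-18 + 95052 - 8544)*(1/3678) - 14090*(-1/268)) = 101 + (86490*(1/3678) + 7045/134) = 101 + (14415/613 + 7045/134) = 101 + 6250195/82142 = 14546537/82142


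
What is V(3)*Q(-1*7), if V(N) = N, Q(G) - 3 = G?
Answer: -12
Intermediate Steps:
Q(G) = 3 + G
V(3)*Q(-1*7) = 3*(3 - 1*7) = 3*(3 - 7) = 3*(-4) = -12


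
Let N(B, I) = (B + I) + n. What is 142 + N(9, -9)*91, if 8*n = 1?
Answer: 1227/8 ≈ 153.38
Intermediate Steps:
n = 1/8 (n = (1/8)*1 = 1/8 ≈ 0.12500)
N(B, I) = 1/8 + B + I (N(B, I) = (B + I) + 1/8 = 1/8 + B + I)
142 + N(9, -9)*91 = 142 + (1/8 + 9 - 9)*91 = 142 + (1/8)*91 = 142 + 91/8 = 1227/8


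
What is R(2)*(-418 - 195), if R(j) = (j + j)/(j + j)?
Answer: -613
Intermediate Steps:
R(j) = 1 (R(j) = (2*j)/((2*j)) = (2*j)*(1/(2*j)) = 1)
R(2)*(-418 - 195) = 1*(-418 - 195) = 1*(-613) = -613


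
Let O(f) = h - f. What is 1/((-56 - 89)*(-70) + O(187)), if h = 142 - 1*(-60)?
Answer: 1/10165 ≈ 9.8377e-5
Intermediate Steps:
h = 202 (h = 142 + 60 = 202)
O(f) = 202 - f
1/((-56 - 89)*(-70) + O(187)) = 1/((-56 - 89)*(-70) + (202 - 1*187)) = 1/(-145*(-70) + (202 - 187)) = 1/(10150 + 15) = 1/10165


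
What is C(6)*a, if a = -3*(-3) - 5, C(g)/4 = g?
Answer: 96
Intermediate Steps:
C(g) = 4*g
a = 4 (a = 9 - 5 = 4)
C(6)*a = (4*6)*4 = 24*4 = 96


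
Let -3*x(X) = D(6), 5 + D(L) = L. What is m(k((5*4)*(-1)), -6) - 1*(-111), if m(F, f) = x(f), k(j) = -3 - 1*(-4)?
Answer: 332/3 ≈ 110.67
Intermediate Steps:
D(L) = -5 + L
k(j) = 1 (k(j) = -3 + 4 = 1)
x(X) = -⅓ (x(X) = -(-5 + 6)/3 = -⅓*1 = -⅓)
m(F, f) = -⅓
m(k((5*4)*(-1)), -6) - 1*(-111) = -⅓ - 1*(-111) = -⅓ + 111 = 332/3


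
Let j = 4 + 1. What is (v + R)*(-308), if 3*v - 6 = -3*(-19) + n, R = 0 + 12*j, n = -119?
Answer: -38192/3 ≈ -12731.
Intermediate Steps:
j = 5
R = 60 (R = 0 + 12*5 = 0 + 60 = 60)
v = -56/3 (v = 2 + (-3*(-19) - 119)/3 = 2 + (57 - 119)/3 = 2 + (⅓)*(-62) = 2 - 62/3 = -56/3 ≈ -18.667)
(v + R)*(-308) = (-56/3 + 60)*(-308) = (124/3)*(-308) = -38192/3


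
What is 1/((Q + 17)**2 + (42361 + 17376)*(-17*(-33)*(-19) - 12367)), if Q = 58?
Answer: -1/1375498537 ≈ -7.2701e-10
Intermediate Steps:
1/((Q + 17)**2 + (42361 + 17376)*(-17*(-33)*(-19) - 12367)) = 1/((58 + 17)**2 + (42361 + 17376)*(-17*(-33)*(-19) - 12367)) = 1/(75**2 + 59737*(-(-561)*(-19) - 12367)) = 1/(5625 + 59737*(-1*10659 - 12367)) = 1/(5625 + 59737*(-10659 - 12367)) = 1/(5625 + 59737*(-23026)) = 1/(5625 - 1375504162) = 1/(-1375498537) = -1/1375498537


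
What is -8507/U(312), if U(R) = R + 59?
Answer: -8507/371 ≈ -22.930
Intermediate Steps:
U(R) = 59 + R
-8507/U(312) = -8507/(59 + 312) = -8507/371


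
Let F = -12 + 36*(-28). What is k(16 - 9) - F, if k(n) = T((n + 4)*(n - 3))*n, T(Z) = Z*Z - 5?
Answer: 14537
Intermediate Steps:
T(Z) = -5 + Z² (T(Z) = Z² - 5 = -5 + Z²)
k(n) = n*(-5 + (-3 + n)²*(4 + n)²) (k(n) = (-5 + ((n + 4)*(n - 3))²)*n = (-5 + ((4 + n)*(-3 + n))²)*n = (-5 + ((-3 + n)*(4 + n))²)*n = (-5 + (-3 + n)²*(4 + n)²)*n = n*(-5 + (-3 + n)²*(4 + n)²))
F = -1020 (F = -12 - 1008 = -1020)
k(16 - 9) - F = (16 - 9)*(-5 + (-12 + (16 - 9) + (16 - 9)²)²) - 1*(-1020) = 7*(-5 + (-12 + 7 + 7²)²) + 1020 = 7*(-5 + (-12 + 7 + 49)²) + 1020 = 7*(-5 + 44²) + 1020 = 7*(-5 + 1936) + 1020 = 7*1931 + 1020 = 13517 + 1020 = 14537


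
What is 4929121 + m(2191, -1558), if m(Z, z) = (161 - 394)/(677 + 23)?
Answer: 3450384467/700 ≈ 4.9291e+6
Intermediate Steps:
m(Z, z) = -233/700
4929121 + m(2191, -1558) = 4929121 - 233/700 = 3450384467/700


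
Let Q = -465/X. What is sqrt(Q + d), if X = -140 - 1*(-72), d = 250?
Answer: sqrt(296905)/34 ≈ 16.026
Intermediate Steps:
X = -68 (X = -140 + 72 = -68)
Q = 465/68 (Q = -465/(-68) = -465*(-1/68) = 465/68 ≈ 6.8382)
sqrt(Q + d) = sqrt(465/68 + 250) = sqrt(17465/68) = sqrt(296905)/34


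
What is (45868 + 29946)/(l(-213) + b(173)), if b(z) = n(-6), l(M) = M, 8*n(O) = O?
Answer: -303256/855 ≈ -354.69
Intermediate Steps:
n(O) = O/8
b(z) = -3/4 (b(z) = (1/8)*(-6) = -3/4)
(45868 + 29946)/(l(-213) + b(173)) = (45868 + 29946)/(-213 - 3/4) = 75814/(-855/4) = 75814*(-4/855) = -303256/855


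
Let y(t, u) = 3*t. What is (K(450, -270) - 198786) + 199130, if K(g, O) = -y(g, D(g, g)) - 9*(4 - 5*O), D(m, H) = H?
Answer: -13192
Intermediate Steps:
K(g, O) = -36 - 3*g + 45*O (K(g, O) = -3*g - 9*(4 - 5*O) = -3*g + (-36 + 45*O) = -36 - 3*g + 45*O)
(K(450, -270) - 198786) + 199130 = ((-36 - 3*450 + 45*(-270)) - 198786) + 199130 = ((-36 - 1350 - 12150) - 198786) + 199130 = (-13536 - 198786) + 199130 = -212322 + 199130 = -13192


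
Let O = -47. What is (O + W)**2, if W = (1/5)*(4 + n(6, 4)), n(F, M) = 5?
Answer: 51076/25 ≈ 2043.0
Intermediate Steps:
W = 9/5 (W = (1/5)*(4 + 5) = (1*(1/5))*9 = (1/5)*9 = 9/5 ≈ 1.8000)
(O + W)**2 = (-47 + 9/5)**2 = (-226/5)**2 = 51076/25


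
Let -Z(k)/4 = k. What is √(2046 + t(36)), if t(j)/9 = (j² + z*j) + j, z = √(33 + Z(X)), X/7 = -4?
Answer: √(14034 + 324*√145) ≈ 133.92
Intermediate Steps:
X = -28 (X = 7*(-4) = -28)
Z(k) = -4*k
z = √145 (z = √(33 - 4*(-28)) = √(33 + 112) = √145 ≈ 12.042)
t(j) = 9*j + 9*j² + 9*j*√145 (t(j) = 9*((j² + √145*j) + j) = 9*((j² + j*√145) + j) = 9*(j + j² + j*√145) = 9*j + 9*j² + 9*j*√145)
√(2046 + t(36)) = √(2046 + 9*36*(1 + 36 + √145)) = √(2046 + 9*36*(37 + √145)) = √(2046 + (11988 + 324*√145)) = √(14034 + 324*√145)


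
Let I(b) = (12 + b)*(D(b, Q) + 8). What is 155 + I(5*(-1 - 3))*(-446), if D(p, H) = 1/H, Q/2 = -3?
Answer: 84313/3 ≈ 28104.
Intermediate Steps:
Q = -6 (Q = 2*(-3) = -6)
I(b) = 94 + 47*b/6 (I(b) = (12 + b)*(1/(-6) + 8) = (12 + b)*(-1/6 + 8) = (12 + b)*(47/6) = 94 + 47*b/6)
155 + I(5*(-1 - 3))*(-446) = 155 + (94 + 47*(5*(-1 - 3))/6)*(-446) = 155 + (94 + 47*(5*(-4))/6)*(-446) = 155 + (94 + (47/6)*(-20))*(-446) = 155 + (94 - 470/3)*(-446) = 155 - 188/3*(-446) = 155 + 83848/3 = 84313/3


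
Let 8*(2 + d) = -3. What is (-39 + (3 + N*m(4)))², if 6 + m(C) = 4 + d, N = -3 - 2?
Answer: 12769/64 ≈ 199.52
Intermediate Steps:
d = -19/8 (d = -2 + (⅛)*(-3) = -2 - 3/8 = -19/8 ≈ -2.3750)
N = -5
m(C) = -35/8 (m(C) = -6 + (4 - 19/8) = -6 + 13/8 = -35/8)
(-39 + (3 + N*m(4)))² = (-39 + (3 - 5*(-35/8)))² = (-39 + (3 + 175/8))² = (-39 + 199/8)² = (-113/8)² = 12769/64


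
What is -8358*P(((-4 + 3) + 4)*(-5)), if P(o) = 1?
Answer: -8358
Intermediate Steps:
-8358*P(((-4 + 3) + 4)*(-5)) = -8358*1 = -8358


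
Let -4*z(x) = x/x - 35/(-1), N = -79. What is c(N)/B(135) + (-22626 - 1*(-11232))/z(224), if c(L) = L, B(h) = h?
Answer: 170831/135 ≈ 1265.4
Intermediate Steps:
z(x) = -9 (z(x) = -(x/x - 35/(-1))/4 = -(1 - 35*(-1))/4 = -(1 + 35)/4 = -¼*36 = -9)
c(N)/B(135) + (-22626 - 1*(-11232))/z(224) = -79/135 + (-22626 - 1*(-11232))/(-9) = -79*1/135 + (-22626 + 11232)*(-⅑) = -79/135 - 11394*(-⅑) = -79/135 + 1266 = 170831/135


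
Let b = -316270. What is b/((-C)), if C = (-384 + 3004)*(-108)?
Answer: -31627/28296 ≈ -1.1177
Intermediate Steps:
C = -282960 (C = 2620*(-108) = -282960)
b/((-C)) = -316270/((-1*(-282960))) = -316270/282960 = -316270*1/282960 = -31627/28296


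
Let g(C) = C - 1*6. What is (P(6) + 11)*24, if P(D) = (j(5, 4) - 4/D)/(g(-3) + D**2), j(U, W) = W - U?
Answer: 7088/27 ≈ 262.52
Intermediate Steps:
g(C) = -6 + C (g(C) = C - 6 = -6 + C)
P(D) = (-1 - 4/D)/(-9 + D**2) (P(D) = ((4 - 1*5) - 4/D)/((-6 - 3) + D**2) = ((4 - 5) - 4/D)/(-9 + D**2) = (-1 - 4/D)/(-9 + D**2))
(P(6) + 11)*24 = ((-4 - 1*6)/(6*(-9 + 6**2)) + 11)*24 = ((-4 - 6)/(6*(-9 + 36)) + 11)*24 = ((1/6)*(-10)/27 + 11)*24 = ((1/6)*(1/27)*(-10) + 11)*24 = (-5/81 + 11)*24 = (886/81)*24 = 7088/27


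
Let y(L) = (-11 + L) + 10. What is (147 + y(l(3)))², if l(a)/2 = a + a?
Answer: 24964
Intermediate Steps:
l(a) = 4*a (l(a) = 2*(a + a) = 2*(2*a) = 4*a)
y(L) = -1 + L
(147 + y(l(3)))² = (147 + (-1 + 4*3))² = (147 + (-1 + 12))² = (147 + 11)² = 158² = 24964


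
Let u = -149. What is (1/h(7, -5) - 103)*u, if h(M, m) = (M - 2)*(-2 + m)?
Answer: 537294/35 ≈ 15351.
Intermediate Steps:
h(M, m) = (-2 + M)*(-2 + m)
(1/h(7, -5) - 103)*u = (1/(4 - 2*7 - 2*(-5) + 7*(-5)) - 103)*(-149) = (1/(4 - 14 + 10 - 35) - 103)*(-149) = (1/(-35) - 103)*(-149) = (-1/35 - 103)*(-149) = -3606/35*(-149) = 537294/35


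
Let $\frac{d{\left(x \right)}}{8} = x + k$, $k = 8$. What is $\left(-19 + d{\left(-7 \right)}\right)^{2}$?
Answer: $121$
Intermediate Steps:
$d{\left(x \right)} = 64 + 8 x$ ($d{\left(x \right)} = 8 \left(x + 8\right) = 8 \left(8 + x\right) = 64 + 8 x$)
$\left(-19 + d{\left(-7 \right)}\right)^{2} = \left(-19 + \left(64 + 8 \left(-7\right)\right)\right)^{2} = \left(-19 + \left(64 - 56\right)\right)^{2} = \left(-19 + 8\right)^{2} = \left(-11\right)^{2} = 121$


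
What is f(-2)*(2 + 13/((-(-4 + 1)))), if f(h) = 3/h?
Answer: -19/2 ≈ -9.5000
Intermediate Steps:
f(-2)*(2 + 13/((-(-4 + 1)))) = (3/(-2))*(2 + 13/((-(-4 + 1)))) = (3*(-1/2))*(2 + 13/((-1*(-3)))) = -3*(2 + 13/3)/2 = -3/2*19/3 = -19/2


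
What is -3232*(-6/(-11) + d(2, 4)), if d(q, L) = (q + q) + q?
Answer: -232704/11 ≈ -21155.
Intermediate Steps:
d(q, L) = 3*q (d(q, L) = 2*q + q = 3*q)
-3232*(-6/(-11) + d(2, 4)) = -3232*(-6/(-11) + 3*2) = -3232*(-6*(-1/11) + 6) = -3232*(6/11 + 6) = -3232*72/11 = -202*1152/11 = -232704/11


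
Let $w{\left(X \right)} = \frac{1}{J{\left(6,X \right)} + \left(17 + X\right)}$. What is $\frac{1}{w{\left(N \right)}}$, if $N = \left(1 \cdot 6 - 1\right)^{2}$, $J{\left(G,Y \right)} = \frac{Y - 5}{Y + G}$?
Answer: $\frac{1322}{31} \approx 42.645$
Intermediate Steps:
$J{\left(G,Y \right)} = \frac{-5 + Y}{G + Y}$
$N = 25$ ($N = \left(6 - 1\right)^{2} = 5^{2} = 25$)
$w{\left(X \right)} = \frac{1}{17 + X + \frac{-5 + X}{6 + X}}$ ($w{\left(X \right)} = \frac{1}{\frac{-5 + X}{6 + X} + \left(17 + X\right)} = \frac{1}{17 + X + \frac{-5 + X}{6 + X}}$)
$\frac{1}{w{\left(N \right)}} = \frac{1}{\frac{1}{97 + 25^{2} + 24 \cdot 25} \left(6 + 25\right)} = \frac{1}{\frac{1}{97 + 625 + 600} \cdot 31} = \frac{1}{\frac{1}{1322} \cdot 31} = \frac{1}{\frac{31}{1322}} = \frac{1322}{31}$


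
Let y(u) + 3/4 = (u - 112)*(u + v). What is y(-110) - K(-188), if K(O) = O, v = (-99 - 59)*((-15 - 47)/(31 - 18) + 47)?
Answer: 78306473/52 ≈ 1.5059e+6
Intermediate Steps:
v = -86742/13 (v = -158*(-62/13 + 47) = -158*549/13 = -86742/13 ≈ -6672.5)
y(u) = -¾ + (-112 + u)*(-86742/13 + u) (y(u) = -¾ + (u - 112)*(u - 86742/13) = -¾ + (-112 + u)*(-86742/13 + u))
y(-110) - K(-188) = (38860377/52 + (-110)² - 88198/13*(-110)) - 1*(-188) = (38860377/52 + 12100 + 9701780/13) + 188 = 78296697/52 + 188 = 78306473/52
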